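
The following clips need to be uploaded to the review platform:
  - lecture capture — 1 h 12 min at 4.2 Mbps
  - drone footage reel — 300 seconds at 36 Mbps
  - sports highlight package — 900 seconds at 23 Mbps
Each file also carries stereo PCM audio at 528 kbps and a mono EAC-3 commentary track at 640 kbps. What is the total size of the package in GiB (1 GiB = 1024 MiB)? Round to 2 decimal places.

6.53 GiB

Audio total: 528 + 640 = 1168 kbps = 1.168 Mbps.
lecture capture: 5.368 Mbps × 4320 s = 23189.8 Mb
drone footage reel: 37.168 Mbps × 300 s = 11150.4 Mb
sports highlight package: 24.168 Mbps × 900 s = 21751.2 Mb
Total: 56091.4 Mb = 7011.4 MB.
= 6.530 GiB.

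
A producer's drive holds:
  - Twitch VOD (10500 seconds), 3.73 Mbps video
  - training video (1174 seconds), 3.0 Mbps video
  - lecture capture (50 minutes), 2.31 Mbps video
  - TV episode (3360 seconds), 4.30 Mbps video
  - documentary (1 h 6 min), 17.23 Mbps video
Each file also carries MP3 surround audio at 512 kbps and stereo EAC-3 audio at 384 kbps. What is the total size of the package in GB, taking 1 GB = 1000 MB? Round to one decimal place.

Audio total: 512 + 384 = 896 kbps = 0.896 Mbps.
Twitch VOD: 4.626 Mbps × 10500 s = 48573.0 Mb
training video: 3.896 Mbps × 1174 s = 4573.9 Mb
lecture capture: 3.206 Mbps × 3000 s = 9618.0 Mb
TV episode: 5.196 Mbps × 3360 s = 17458.6 Mb
documentary: 18.126 Mbps × 3960 s = 71779.0 Mb
Total: 152002.4 Mb = 19000.3 MB.
= 19.00 GB.

19.0 GB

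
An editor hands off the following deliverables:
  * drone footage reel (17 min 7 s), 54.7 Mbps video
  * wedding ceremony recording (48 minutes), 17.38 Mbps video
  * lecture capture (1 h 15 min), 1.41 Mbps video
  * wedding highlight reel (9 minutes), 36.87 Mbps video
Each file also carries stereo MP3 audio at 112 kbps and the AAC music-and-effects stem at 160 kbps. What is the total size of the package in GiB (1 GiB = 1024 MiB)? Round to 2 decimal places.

15.71 GiB

Audio total: 112 + 160 = 272 kbps = 0.272 Mbps.
drone footage reel: 54.972 Mbps × 1027 s = 56456.2 Mb
wedding ceremony recording: 17.652 Mbps × 2880 s = 50837.8 Mb
lecture capture: 1.682 Mbps × 4500 s = 7569.0 Mb
wedding highlight reel: 37.142 Mbps × 540 s = 20056.7 Mb
Total: 134919.7 Mb = 16865.0 MB.
= 15.71 GiB.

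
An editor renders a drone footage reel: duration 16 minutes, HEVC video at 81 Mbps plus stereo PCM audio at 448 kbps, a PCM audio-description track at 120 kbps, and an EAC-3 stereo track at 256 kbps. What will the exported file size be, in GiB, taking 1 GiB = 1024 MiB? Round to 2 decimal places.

9.14 GiB

16 min = 960 s
Audio total: 448 + 120 + 256 = 824 kbps = 0.824 Mbps.
Total bitrate: 81 + 0.824 = 81.824 Mbps.
Stream data: 81.824 Mbps × 960 s = 78551.0 Mb.
78,551 Mb = 9,818,880,000 bytes ÷ 1,073,741,824 = 9.145 GiB.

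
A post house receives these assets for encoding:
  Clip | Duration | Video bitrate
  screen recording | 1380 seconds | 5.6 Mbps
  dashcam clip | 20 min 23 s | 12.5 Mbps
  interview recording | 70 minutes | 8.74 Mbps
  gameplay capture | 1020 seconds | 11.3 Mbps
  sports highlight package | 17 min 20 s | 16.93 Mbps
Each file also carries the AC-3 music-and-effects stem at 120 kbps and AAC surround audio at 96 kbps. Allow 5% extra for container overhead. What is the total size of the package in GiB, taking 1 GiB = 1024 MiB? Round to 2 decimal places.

Audio total: 120 + 96 = 216 kbps = 0.216 Mbps.
screen recording: 5.816 Mbps × 1380 s × 1.05 = 8427.4 Mb
dashcam clip: 12.716 Mbps × 1223 s × 1.05 = 16329.3 Mb
interview recording: 8.956 Mbps × 4200 s × 1.05 = 39496.0 Mb
gameplay capture: 11.516 Mbps × 1020 s × 1.05 = 12333.6 Mb
sports highlight package: 17.146 Mbps × 1040 s × 1.05 = 18723.4 Mb
Total: 95309.7 Mb = 11913.7 MB.
= 11.10 GiB.

11.10 GiB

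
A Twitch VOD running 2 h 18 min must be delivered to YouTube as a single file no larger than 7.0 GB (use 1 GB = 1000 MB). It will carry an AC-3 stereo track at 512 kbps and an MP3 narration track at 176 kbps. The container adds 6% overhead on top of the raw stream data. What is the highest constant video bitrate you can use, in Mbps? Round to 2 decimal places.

Budget: 7.0 GB = 56000.0 Mb.
Stream payload after overhead: 56000.0 / 1.06 = 52830.2 Mb.
2 h 18 min = 138 min = 8280 s
Total bitrate budget: 52830.2 Mb / 8280 s = 6.380 Mbps.
Audio total: 512 + 176 = 688 kbps = 0.688 Mbps.
Video: 6.380 − 0.688 = 5.692 Mbps.

5.69 Mbps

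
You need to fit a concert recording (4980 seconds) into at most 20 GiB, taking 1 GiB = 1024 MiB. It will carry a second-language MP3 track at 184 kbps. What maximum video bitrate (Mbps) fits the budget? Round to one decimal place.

Budget: 20 GiB = 171798.7 Mb.
Total bitrate budget: 171798.7 Mb / 4980 s = 34.498 Mbps.
Audio: 184 kbps = 0.184 Mbps.
Video: 34.498 − 0.184 = 34.314 Mbps.

34.3 Mbps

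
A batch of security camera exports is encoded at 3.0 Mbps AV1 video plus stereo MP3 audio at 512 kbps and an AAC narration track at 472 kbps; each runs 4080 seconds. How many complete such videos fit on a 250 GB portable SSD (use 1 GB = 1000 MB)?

Audio total: 512 + 472 = 984 kbps = 0.984 Mbps.
Total bitrate: 3.984 Mbps.
Per item: 3.984 Mbps × 4080 s = 16,255 Mb = 2,032 MB.
Capacity: 250 GB = 2,000,000 Mb; 123.04 items → 123 complete.

123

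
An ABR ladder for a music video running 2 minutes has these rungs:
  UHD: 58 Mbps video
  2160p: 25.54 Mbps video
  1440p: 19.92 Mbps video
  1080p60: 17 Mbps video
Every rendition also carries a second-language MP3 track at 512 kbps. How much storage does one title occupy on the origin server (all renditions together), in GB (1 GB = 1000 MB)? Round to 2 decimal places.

2 min = 120 s
Audio: 512 kbps = 0.512 Mbps.
Sum of rendition bitrates: (58+0.512) + (25.54+0.512) + (19.92+0.512) + (17+0.512) = 122.508 Mbps.
× 120 s = 14,701 Mb = 1,838 MB = 1.838 GB.

1.84 GB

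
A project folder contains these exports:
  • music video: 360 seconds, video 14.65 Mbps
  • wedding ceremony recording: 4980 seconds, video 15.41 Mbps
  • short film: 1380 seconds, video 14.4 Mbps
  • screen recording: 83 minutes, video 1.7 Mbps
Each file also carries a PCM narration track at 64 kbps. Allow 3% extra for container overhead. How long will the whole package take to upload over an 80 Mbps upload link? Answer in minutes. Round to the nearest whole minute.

Audio: 64 kbps = 0.064 Mbps.
music video: 14.714 Mbps × 360 s × 1.03 = 5456.0 Mb
wedding ceremony recording: 15.474 Mbps × 4980 s × 1.03 = 79372.3 Mb
short film: 14.464 Mbps × 1380 s × 1.03 = 20559.1 Mb
screen recording: 1.764 Mbps × 4980 s × 1.03 = 9048.3 Mb
Total: 114435.7 Mb = 14304.5 MB.
At 80 Mbps: 114435.7 / 80 = 1430 s ≈ 23.8 minutes.

24 minutes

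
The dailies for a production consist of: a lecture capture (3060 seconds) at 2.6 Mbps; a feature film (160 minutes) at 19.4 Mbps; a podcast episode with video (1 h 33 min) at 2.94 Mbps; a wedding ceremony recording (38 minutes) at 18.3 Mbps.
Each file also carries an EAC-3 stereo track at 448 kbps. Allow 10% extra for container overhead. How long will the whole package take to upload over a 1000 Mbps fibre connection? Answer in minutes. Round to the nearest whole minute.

Audio: 448 kbps = 0.448 Mbps.
lecture capture: 3.048 Mbps × 3060 s × 1.10 = 10259.6 Mb
feature film: 19.848 Mbps × 9600 s × 1.10 = 209594.9 Mb
podcast episode with video: 3.388 Mbps × 5580 s × 1.10 = 20795.5 Mb
wedding ceremony recording: 18.748 Mbps × 2280 s × 1.10 = 47020.0 Mb
Total: 287670.0 Mb = 35958.7 MB.
At 1000 Mbps: 287670.0 / 1000 = 288 s ≈ 4.79 minutes.

5 minutes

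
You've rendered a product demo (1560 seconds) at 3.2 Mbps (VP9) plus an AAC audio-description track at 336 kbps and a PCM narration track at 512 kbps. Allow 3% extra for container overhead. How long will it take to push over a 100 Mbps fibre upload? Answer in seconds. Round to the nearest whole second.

65 seconds

Audio total: 336 + 512 = 848 kbps = 0.848 Mbps.
Total bitrate: 4.048 Mbps.
File: 4.048 Mbps × 1560 s = 6314.9 Mb.
With 3% container overhead: ×1.03. → 6504.3 Mb.
At 100 Mbps: 6504.3 / 100 = 65.0 s ≈ 65 seconds.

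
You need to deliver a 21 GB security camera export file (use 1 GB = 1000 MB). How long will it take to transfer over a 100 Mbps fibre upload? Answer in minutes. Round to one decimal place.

28.0 minutes

File: 21 GB = 168000.0 Mb.
At 100 Mbps: 168000.0 / 100 = 1680.0 s ≈ 28 minutes.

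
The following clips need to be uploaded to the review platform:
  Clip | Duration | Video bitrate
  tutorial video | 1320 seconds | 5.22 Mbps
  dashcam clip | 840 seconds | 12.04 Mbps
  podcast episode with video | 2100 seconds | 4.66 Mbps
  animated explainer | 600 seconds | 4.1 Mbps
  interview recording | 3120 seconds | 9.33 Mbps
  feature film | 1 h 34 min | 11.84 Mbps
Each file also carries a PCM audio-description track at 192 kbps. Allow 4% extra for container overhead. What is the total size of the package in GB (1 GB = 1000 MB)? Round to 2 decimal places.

Audio: 192 kbps = 0.192 Mbps.
tutorial video: 5.412 Mbps × 1320 s × 1.04 = 7429.6 Mb
dashcam clip: 12.232 Mbps × 840 s × 1.04 = 10685.9 Mb
podcast episode with video: 4.852 Mbps × 2100 s × 1.04 = 10596.8 Mb
animated explainer: 4.292 Mbps × 600 s × 1.04 = 2678.2 Mb
interview recording: 9.522 Mbps × 3120 s × 1.04 = 30897.0 Mb
feature film: 12.032 Mbps × 5640 s × 1.04 = 70574.9 Mb
Total: 132862.3 Mb = 16607.8 MB.
= 16.61 GB.

16.61 GB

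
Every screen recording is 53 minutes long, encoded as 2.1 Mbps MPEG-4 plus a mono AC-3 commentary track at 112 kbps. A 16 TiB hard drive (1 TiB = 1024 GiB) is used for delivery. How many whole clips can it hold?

20007

53 min = 3180 s
Audio: 112 kbps = 0.112 Mbps.
Total bitrate: 2.212 Mbps.
Per item: 2.212 Mbps × 3180 s = 7,034 Mb = 879.3 MB.
Capacity: 16 TiB = 140,737,488 Mb; 20007.72 items → 20007 complete.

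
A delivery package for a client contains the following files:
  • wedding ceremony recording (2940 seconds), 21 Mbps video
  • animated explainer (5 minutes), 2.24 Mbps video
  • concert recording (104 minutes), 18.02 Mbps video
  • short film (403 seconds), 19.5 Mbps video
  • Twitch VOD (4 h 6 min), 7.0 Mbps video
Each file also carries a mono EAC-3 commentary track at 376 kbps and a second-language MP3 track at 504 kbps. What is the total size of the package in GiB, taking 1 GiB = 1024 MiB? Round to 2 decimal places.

Audio total: 376 + 504 = 880 kbps = 0.880 Mbps.
wedding ceremony recording: 21.880 Mbps × 2940 s = 64327.2 Mb
animated explainer: 3.120 Mbps × 300 s = 936.0 Mb
concert recording: 18.900 Mbps × 6240 s = 117936.0 Mb
short film: 20.380 Mbps × 403 s = 8213.1 Mb
Twitch VOD: 7.880 Mbps × 14760 s = 116308.8 Mb
Total: 307721.1 Mb = 38465.1 MB.
= 35.82 GiB.

35.82 GiB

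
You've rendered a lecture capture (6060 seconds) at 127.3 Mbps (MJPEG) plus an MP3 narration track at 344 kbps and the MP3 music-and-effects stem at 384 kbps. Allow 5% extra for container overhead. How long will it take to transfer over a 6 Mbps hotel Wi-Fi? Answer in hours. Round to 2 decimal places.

37.71 hours

Audio total: 344 + 384 = 728 kbps = 0.728 Mbps.
Total bitrate: 128.028 Mbps.
File: 128.028 Mbps × 6060 s = 775849.7 Mb.
With 5% container overhead: ×1.05. → 814642.2 Mb.
At 6 Mbps: 814642.2 / 6 = 135773.7 s ≈ 37.7 hours.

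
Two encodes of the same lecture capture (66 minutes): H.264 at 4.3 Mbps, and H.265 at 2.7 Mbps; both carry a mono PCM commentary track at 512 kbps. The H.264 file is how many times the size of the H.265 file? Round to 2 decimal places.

1.50

66 min = 3960 s
Audio: 512 kbps = 0.512 Mbps.
H.264: 4.812 Mbps × 3960 s = 19055.5 Mb = 2.218 GiB.
H.265: 3.212 Mbps × 3960 s = 12719.5 Mb = 1.481 GiB.
Ratio: 2.218 / 1.481 = 1.498.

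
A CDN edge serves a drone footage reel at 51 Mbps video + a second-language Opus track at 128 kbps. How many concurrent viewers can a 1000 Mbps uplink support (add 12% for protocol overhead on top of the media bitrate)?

Audio: 128 kbps = 0.128 Mbps.
Per-viewer media rate: 51.128 Mbps.
On the wire with 12% overhead: 57.263 Mbps.
1000 Mbps = 1,000 Mbps; 1,000 / 57.263 = 17.46 → 17 viewers.

17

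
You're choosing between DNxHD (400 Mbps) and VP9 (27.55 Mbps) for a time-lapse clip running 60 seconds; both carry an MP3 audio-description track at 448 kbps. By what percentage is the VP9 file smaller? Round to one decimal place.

93.0%

Audio: 448 kbps = 0.448 Mbps.
DNxHD: 400.448 Mbps × 60 s = 24026.9 Mb = 3.003 GB.
VP9: 27.998 Mbps × 60 s = 1679.9 Mb = 0.210 GB.
Reduction: (1 − 0.210/3.003) × 100 = 93.01%.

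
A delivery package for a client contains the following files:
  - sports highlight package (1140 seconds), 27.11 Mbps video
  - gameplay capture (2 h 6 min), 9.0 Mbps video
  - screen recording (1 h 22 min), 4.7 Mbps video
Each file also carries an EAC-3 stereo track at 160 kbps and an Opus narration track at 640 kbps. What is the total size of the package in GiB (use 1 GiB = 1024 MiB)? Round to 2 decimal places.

Audio total: 160 + 640 = 800 kbps = 0.800 Mbps.
sports highlight package: 27.910 Mbps × 1140 s = 31817.4 Mb
gameplay capture: 9.800 Mbps × 7560 s = 74088.0 Mb
screen recording: 5.500 Mbps × 4920 s = 27060.0 Mb
Total: 132965.4 Mb = 16620.7 MB.
= 15.48 GiB.

15.48 GiB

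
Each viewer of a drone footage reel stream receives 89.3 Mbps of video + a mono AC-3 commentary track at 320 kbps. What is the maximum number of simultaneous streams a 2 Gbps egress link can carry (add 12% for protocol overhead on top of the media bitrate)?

19

Audio: 320 kbps = 0.320 Mbps.
Per-viewer media rate: 89.620 Mbps.
On the wire with 12% overhead: 100.374 Mbps.
2 Gbps = 2,000 Mbps; 2,000 / 100.374 = 19.93 → 19 viewers.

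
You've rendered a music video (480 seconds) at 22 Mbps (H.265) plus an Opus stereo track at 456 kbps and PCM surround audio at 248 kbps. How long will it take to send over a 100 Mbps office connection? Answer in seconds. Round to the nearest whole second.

109 seconds

Audio total: 456 + 248 = 704 kbps = 0.704 Mbps.
Total bitrate: 22.704 Mbps.
File: 22.704 Mbps × 480 s = 10897.9 Mb.
At 100 Mbps: 10897.9 / 100 = 109.0 s ≈ 109 seconds.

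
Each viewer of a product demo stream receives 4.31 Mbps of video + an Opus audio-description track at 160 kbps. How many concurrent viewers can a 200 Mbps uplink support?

44

Audio: 160 kbps = 0.160 Mbps.
Per-viewer media rate: 4.470 Mbps.
200 Mbps = 200.0 Mbps; 200.0 / 4.470 = 44.74 → 44 viewers.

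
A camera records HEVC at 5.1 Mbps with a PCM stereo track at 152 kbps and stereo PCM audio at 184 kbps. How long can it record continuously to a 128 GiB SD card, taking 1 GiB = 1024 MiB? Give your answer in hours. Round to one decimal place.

Audio total: 152 + 184 = 336 kbps = 0.336 Mbps.
Total bitrate: 5.1 + 0.336 = 5.436 Mbps.
Capacity: 128 GiB = 1,099,512 Mb.
Recording time: 1,099,512 / 5.436 = 202,265 s ≈ 56.2 hours.

56.2 hours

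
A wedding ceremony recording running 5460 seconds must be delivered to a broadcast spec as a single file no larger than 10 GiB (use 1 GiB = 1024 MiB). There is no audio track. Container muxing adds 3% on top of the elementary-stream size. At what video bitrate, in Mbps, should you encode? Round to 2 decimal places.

15.27 Mbps

Budget: 10 GiB = 85899.3 Mb.
Stream payload after overhead: 85899.3 / 1.03 = 83397.4 Mb.
Total bitrate budget: 83397.4 Mb / 5460 s = 15.274 Mbps.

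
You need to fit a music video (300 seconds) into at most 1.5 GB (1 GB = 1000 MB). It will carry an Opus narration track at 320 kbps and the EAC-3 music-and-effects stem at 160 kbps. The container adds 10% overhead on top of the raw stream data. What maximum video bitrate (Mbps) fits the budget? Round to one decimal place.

35.9 Mbps

Budget: 1.5 GB = 12000.0 Mb.
Stream payload after overhead: 12000.0 / 1.10 = 10909.1 Mb.
Total bitrate budget: 10909.1 Mb / 300 s = 36.364 Mbps.
Audio total: 320 + 160 = 480 kbps = 0.480 Mbps.
Video: 36.364 − 0.480 = 35.884 Mbps.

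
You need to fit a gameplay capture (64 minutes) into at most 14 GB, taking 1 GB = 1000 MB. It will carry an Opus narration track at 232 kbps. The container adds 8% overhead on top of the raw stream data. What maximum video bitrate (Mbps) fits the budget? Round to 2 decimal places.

Budget: 14 GB = 112000.0 Mb.
Stream payload after overhead: 112000.0 / 1.08 = 103703.7 Mb.
64 min = 3840 s
Total bitrate budget: 103703.7 Mb / 3840 s = 27.006 Mbps.
Audio: 232 kbps = 0.232 Mbps.
Video: 27.006 − 0.232 = 26.774 Mbps.

26.77 Mbps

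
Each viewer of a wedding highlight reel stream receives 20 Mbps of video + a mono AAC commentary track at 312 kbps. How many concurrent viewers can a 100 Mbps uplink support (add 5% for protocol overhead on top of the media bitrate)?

4

Audio: 312 kbps = 0.312 Mbps.
Per-viewer media rate: 20.312 Mbps.
On the wire with 5% overhead: 21.328 Mbps.
100 Mbps = 100.0 Mbps; 100.0 / 21.328 = 4.69 → 4 viewers.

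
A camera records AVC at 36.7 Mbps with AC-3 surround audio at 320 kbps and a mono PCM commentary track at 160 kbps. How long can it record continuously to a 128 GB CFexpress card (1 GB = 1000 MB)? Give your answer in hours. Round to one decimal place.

7.7 hours

Audio total: 320 + 160 = 480 kbps = 0.480 Mbps.
Total bitrate: 36.7 + 0.480 = 37.180 Mbps.
Capacity: 128 GB = 1,024,000 Mb.
Recording time: 1,024,000 / 37.180 = 27,542 s ≈ 7.65 hours.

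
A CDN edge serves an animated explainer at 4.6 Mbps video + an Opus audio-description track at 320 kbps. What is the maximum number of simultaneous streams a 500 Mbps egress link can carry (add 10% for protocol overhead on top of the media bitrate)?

Audio: 320 kbps = 0.320 Mbps.
Per-viewer media rate: 4.920 Mbps.
On the wire with 10% overhead: 5.412 Mbps.
500 Mbps = 500.0 Mbps; 500.0 / 5.412 = 92.39 → 92 viewers.

92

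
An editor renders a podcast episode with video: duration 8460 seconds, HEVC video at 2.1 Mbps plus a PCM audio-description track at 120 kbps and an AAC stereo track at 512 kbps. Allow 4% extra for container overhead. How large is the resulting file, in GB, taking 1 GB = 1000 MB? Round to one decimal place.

3.0 GB

Audio total: 120 + 512 = 632 kbps = 0.632 Mbps.
Total bitrate: 2.1 + 0.632 = 2.732 Mbps.
Stream data: 2.732 Mbps × 8460 s = 23112.7 Mb.
With 4% container overhead: ×1.04.
24,037 Mb ÷ 8 = 3,005 MB → 3.005 GB.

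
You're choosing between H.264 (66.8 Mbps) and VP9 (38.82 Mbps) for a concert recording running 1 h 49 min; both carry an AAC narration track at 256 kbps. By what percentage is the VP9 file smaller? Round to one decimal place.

1 h 49 min = 109 min = 6540 s
Audio: 256 kbps = 0.256 Mbps.
H.264: 67.056 Mbps × 6540 s = 438546.2 Mb = 54.818 GB.
VP9: 39.076 Mbps × 6540 s = 255557.0 Mb = 31.945 GB.
Reduction: (1 − 31.945/54.818) × 100 = 41.73%.

41.7%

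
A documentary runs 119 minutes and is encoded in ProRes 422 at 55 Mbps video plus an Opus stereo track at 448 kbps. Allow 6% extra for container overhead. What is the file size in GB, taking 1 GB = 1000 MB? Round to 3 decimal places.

52.457 GB

119 min = 7140 s
Audio: 448 kbps = 0.448 Mbps.
Total bitrate: 55 + 0.448 = 55.448 Mbps.
Stream data: 55.448 Mbps × 7140 s = 395898.7 Mb.
With 6% container overhead: ×1.06.
419,653 Mb ÷ 8 = 52,457 MB → 52.46 GB.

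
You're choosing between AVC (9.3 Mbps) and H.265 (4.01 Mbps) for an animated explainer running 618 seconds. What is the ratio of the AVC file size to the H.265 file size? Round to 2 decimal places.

AVC: 9.300 Mbps × 618 s = 5747.4 Mb = 0.669 GiB.
H.265: 4.010 Mbps × 618 s = 2478.2 Mb = 0.288 GiB.
Ratio: 0.669 / 0.288 = 2.319.

2.32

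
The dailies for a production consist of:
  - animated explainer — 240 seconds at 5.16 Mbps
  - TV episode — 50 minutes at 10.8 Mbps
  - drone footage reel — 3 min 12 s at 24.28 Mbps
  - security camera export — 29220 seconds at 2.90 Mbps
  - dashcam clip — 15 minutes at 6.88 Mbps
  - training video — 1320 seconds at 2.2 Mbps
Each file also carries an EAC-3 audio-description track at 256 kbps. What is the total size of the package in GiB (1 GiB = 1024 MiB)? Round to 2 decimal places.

Audio: 256 kbps = 0.256 Mbps.
animated explainer: 5.416 Mbps × 240 s = 1299.8 Mb
TV episode: 11.056 Mbps × 3000 s = 33168.0 Mb
drone footage reel: 24.536 Mbps × 192 s = 4710.9 Mb
security camera export: 3.156 Mbps × 29220 s = 92218.3 Mb
dashcam clip: 7.136 Mbps × 900 s = 6422.4 Mb
training video: 2.456 Mbps × 1320 s = 3241.9 Mb
Total: 141061.4 Mb = 17632.7 MB.
= 16.42 GiB.

16.42 GiB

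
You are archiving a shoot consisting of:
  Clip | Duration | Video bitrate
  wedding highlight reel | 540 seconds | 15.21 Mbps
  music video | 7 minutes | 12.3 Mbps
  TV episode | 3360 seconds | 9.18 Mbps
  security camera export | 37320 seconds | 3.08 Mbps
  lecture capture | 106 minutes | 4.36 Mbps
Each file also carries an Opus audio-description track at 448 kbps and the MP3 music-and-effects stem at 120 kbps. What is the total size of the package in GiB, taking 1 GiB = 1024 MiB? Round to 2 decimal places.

Audio total: 448 + 120 = 568 kbps = 0.568 Mbps.
wedding highlight reel: 15.778 Mbps × 540 s = 8520.1 Mb
music video: 12.868 Mbps × 420 s = 5404.6 Mb
TV episode: 9.748 Mbps × 3360 s = 32753.3 Mb
security camera export: 3.648 Mbps × 37320 s = 136143.4 Mb
lecture capture: 4.928 Mbps × 6360 s = 31342.1 Mb
Total: 214163.4 Mb = 26770.4 MB.
= 24.93 GiB.

24.93 GiB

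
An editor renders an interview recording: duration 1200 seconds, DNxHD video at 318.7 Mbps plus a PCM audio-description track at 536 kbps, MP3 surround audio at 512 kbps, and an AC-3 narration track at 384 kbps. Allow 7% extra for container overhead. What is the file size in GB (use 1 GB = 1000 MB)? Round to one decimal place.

51.4 GB

Audio total: 536 + 512 + 384 = 1432 kbps = 1.432 Mbps.
Total bitrate: 318.7 + 1.432 = 320.132 Mbps.
Stream data: 320.132 Mbps × 1200 s = 384158.4 Mb.
With 7% container overhead: ×1.07.
411,049 Mb ÷ 8 = 51,381 MB → 51.38 GB.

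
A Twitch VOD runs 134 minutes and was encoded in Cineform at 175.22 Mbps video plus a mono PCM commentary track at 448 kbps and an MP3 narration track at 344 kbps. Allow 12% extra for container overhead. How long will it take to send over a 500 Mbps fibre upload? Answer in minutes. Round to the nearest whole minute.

134 min = 8040 s
Audio total: 448 + 344 = 792 kbps = 0.792 Mbps.
Total bitrate: 176.012 Mbps.
File: 176.012 Mbps × 8040 s = 1415136.5 Mb.
With 12% container overhead: ×1.12. → 1584952.9 Mb.
At 500 Mbps: 1584952.9 / 500 = 3169.9 s ≈ 52.8 minutes.

53 minutes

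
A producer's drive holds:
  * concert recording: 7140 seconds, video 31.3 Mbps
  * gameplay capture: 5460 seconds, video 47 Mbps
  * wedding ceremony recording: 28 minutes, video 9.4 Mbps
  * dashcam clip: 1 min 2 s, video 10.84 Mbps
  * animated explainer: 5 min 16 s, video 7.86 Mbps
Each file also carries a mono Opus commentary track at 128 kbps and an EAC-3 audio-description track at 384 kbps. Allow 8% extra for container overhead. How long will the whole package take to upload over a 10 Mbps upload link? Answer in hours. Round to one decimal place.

15.2 hours

Audio total: 128 + 384 = 512 kbps = 0.512 Mbps.
concert recording: 31.812 Mbps × 7140 s × 1.08 = 245308.7 Mb
gameplay capture: 47.512 Mbps × 5460 s × 1.08 = 280168.8 Mb
wedding ceremony recording: 9.912 Mbps × 1680 s × 1.08 = 17984.3 Mb
dashcam clip: 11.352 Mbps × 62 s × 1.08 = 760.1 Mb
animated explainer: 8.372 Mbps × 316 s × 1.08 = 2857.2 Mb
Total: 547079.1 Mb = 68384.9 MB.
At 10 Mbps: 547079.1 / 10 = 54708 s ≈ 15.2 hours.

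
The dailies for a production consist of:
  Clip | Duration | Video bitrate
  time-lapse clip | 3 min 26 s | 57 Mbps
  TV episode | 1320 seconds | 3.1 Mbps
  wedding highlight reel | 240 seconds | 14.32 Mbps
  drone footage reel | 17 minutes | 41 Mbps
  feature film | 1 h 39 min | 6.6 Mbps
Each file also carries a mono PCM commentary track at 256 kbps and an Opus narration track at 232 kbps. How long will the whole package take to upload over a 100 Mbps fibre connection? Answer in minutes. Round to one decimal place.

Audio total: 256 + 232 = 488 kbps = 0.488 Mbps.
time-lapse clip: 57.488 Mbps × 206 s = 11842.5 Mb
TV episode: 3.588 Mbps × 1320 s = 4736.2 Mb
wedding highlight reel: 14.808 Mbps × 240 s = 3553.9 Mb
drone footage reel: 41.488 Mbps × 1020 s = 42317.8 Mb
feature film: 7.088 Mbps × 5940 s = 42102.7 Mb
Total: 104553.1 Mb = 13069.1 MB.
At 100 Mbps: 104553.1 / 100 = 1046 s ≈ 17.4 minutes.

17.4 minutes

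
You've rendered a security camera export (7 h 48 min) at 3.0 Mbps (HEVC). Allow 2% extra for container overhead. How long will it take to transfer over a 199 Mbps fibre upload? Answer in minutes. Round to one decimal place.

7.2 minutes

7 h 48 min = 468 min = 28080 s
File: 3.000 Mbps × 28080 s = 84240.0 Mb.
With 2% container overhead: ×1.02. → 85924.8 Mb.
At 199 Mbps: 85924.8 / 199 = 431.8 s ≈ 7.2 minutes.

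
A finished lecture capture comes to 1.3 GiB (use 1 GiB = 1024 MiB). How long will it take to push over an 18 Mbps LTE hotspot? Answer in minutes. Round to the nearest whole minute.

File: 1.3 GiB = 11166.9 Mb.
At 18 Mbps: 11166.9 / 18 = 620.4 s ≈ 10.3 minutes.

10 minutes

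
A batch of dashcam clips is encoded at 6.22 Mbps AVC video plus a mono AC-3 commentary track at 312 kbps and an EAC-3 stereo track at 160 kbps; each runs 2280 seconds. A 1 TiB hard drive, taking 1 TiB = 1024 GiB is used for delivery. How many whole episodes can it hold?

Audio total: 312 + 160 = 472 kbps = 0.472 Mbps.
Total bitrate: 6.692 Mbps.
Per item: 6.692 Mbps × 2280 s = 15,258 Mb = 1,907 MB.
Capacity: 1 TiB = 8,796,093 Mb; 576.50 items → 576 complete.

576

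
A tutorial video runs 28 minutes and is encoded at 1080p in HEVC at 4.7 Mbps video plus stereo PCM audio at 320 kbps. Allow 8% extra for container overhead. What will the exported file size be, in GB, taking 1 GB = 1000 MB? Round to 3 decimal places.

1.139 GB

28 min = 1680 s
Audio: 320 kbps = 0.320 Mbps.
Total bitrate: 4.7 + 0.320 = 5.020 Mbps.
Stream data: 5.020 Mbps × 1680 s = 8433.6 Mb.
With 8% container overhead: ×1.08.
9,108 Mb ÷ 8 = 1,139 MB → 1.139 GB.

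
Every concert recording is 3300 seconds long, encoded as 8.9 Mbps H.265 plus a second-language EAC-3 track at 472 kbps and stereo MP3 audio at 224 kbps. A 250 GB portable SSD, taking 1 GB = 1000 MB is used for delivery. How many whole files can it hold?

Audio total: 472 + 224 = 696 kbps = 0.696 Mbps.
Total bitrate: 9.596 Mbps.
Per item: 9.596 Mbps × 3300 s = 31,667 Mb = 3,958 MB.
Capacity: 250 GB = 2,000,000 Mb; 63.16 items → 63 complete.

63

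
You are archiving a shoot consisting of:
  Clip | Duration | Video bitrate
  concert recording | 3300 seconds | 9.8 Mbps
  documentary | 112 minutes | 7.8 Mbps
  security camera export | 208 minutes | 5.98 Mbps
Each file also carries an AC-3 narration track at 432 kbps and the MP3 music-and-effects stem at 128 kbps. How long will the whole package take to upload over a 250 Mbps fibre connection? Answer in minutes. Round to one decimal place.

11.5 minutes

Audio total: 432 + 128 = 560 kbps = 0.560 Mbps.
concert recording: 10.360 Mbps × 3300 s = 34188.0 Mb
documentary: 8.360 Mbps × 6720 s = 56179.2 Mb
security camera export: 6.540 Mbps × 12480 s = 81619.2 Mb
Total: 171986.4 Mb = 21498.3 MB.
At 250 Mbps: 171986.4 / 250 = 688 s ≈ 11.5 minutes.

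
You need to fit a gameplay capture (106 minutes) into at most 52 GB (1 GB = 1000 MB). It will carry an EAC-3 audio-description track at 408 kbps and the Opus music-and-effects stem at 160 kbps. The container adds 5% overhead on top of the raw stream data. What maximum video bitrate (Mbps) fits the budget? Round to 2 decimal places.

61.73 Mbps

Budget: 52 GB = 416000.0 Mb.
Stream payload after overhead: 416000.0 / 1.05 = 396190.5 Mb.
106 min = 6360 s
Total bitrate budget: 396190.5 Mb / 6360 s = 62.294 Mbps.
Audio total: 408 + 160 = 568 kbps = 0.568 Mbps.
Video: 62.294 − 0.568 = 61.726 Mbps.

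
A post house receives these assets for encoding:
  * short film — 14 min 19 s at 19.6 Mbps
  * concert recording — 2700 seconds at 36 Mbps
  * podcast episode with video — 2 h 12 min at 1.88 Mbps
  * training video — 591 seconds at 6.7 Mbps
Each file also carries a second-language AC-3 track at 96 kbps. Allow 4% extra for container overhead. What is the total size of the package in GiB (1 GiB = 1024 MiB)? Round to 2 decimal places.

16.23 GiB

Audio: 96 kbps = 0.096 Mbps.
short film: 19.696 Mbps × 859 s × 1.04 = 17595.6 Mb
concert recording: 36.096 Mbps × 2700 s × 1.04 = 101357.6 Mb
podcast episode with video: 1.976 Mbps × 7920 s × 1.04 = 16275.9 Mb
training video: 6.796 Mbps × 591 s × 1.04 = 4177.1 Mb
Total: 139406.2 Mb = 17425.8 MB.
= 16.23 GiB.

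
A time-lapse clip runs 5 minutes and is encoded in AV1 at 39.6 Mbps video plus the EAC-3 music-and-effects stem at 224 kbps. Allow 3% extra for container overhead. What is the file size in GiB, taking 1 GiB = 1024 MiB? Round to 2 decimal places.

5 min = 300 s
Audio: 224 kbps = 0.224 Mbps.
Total bitrate: 39.6 + 0.224 = 39.824 Mbps.
Stream data: 39.824 Mbps × 300 s = 11947.2 Mb.
With 3% container overhead: ×1.03.
12,306 Mb = 1,538,202,000 bytes ÷ 1,073,741,824 = 1.433 GiB.

1.43 GiB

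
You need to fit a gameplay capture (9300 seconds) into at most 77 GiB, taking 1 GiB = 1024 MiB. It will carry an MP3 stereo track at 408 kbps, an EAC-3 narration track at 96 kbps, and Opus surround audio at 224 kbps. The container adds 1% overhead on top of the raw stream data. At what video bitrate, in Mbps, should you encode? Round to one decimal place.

69.7 Mbps

Budget: 77 GiB = 661425.0 Mb.
Stream payload after overhead: 661425.0 / 1.01 = 654876.2 Mb.
Total bitrate budget: 654876.2 Mb / 9300 s = 70.417 Mbps.
Audio total: 408 + 96 + 224 = 728 kbps = 0.728 Mbps.
Video: 70.417 − 0.728 = 69.689 Mbps.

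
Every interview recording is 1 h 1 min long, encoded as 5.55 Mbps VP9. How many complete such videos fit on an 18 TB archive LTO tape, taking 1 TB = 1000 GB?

7089

1 h 1 min = 61 min = 3660 s
Per item: 5.550 Mbps × 3660 s = 20,313 Mb = 2,539 MB.
Capacity: 18 TB = 144,000,000 Mb; 7089.06 items → 7089 complete.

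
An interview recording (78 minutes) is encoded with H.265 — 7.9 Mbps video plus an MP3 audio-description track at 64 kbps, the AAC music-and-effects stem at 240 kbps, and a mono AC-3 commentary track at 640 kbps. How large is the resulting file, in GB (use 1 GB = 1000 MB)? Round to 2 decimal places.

5.17 GB

78 min = 4680 s
Audio total: 64 + 240 + 640 = 944 kbps = 0.944 Mbps.
Total bitrate: 7.9 + 0.944 = 8.844 Mbps.
Stream data: 8.844 Mbps × 4680 s = 41389.9 Mb.
41,390 Mb ÷ 8 = 5,174 MB → 5.174 GB.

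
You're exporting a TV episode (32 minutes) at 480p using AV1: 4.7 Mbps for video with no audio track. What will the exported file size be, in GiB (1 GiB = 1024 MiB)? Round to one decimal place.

32 min = 1920 s
Total bitrate: 4.7 Mbps.
Stream data: 4.700 Mbps × 1920 s = 9024.0 Mb.
9,024 Mb = 1,128,000,000 bytes ÷ 1,073,741,824 = 1.051 GiB.

1.1 GiB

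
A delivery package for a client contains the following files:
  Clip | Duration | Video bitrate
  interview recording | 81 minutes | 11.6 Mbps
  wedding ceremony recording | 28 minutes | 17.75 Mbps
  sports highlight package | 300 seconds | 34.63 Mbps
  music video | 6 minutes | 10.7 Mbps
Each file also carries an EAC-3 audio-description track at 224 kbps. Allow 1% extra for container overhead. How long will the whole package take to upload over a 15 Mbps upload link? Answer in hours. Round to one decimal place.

Audio: 224 kbps = 0.224 Mbps.
interview recording: 11.824 Mbps × 4860 s × 1.01 = 58039.3 Mb
wedding ceremony recording: 17.974 Mbps × 1680 s × 1.01 = 30498.3 Mb
sports highlight package: 34.854 Mbps × 300 s × 1.01 = 10560.8 Mb
music video: 10.924 Mbps × 360 s × 1.01 = 3972.0 Mb
Total: 103070.3 Mb = 12883.8 MB.
At 15 Mbps: 103070.3 / 15 = 6871 s ≈ 1.91 hours.

1.9 hours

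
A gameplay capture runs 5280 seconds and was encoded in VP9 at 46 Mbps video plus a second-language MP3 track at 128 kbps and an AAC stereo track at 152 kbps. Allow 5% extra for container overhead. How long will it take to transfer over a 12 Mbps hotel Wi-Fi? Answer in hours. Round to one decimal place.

5.9 hours

Audio total: 128 + 152 = 280 kbps = 0.280 Mbps.
Total bitrate: 46.280 Mbps.
File: 46.280 Mbps × 5280 s = 244358.4 Mb.
With 5% container overhead: ×1.05. → 256576.3 Mb.
At 12 Mbps: 256576.3 / 12 = 21381.4 s ≈ 5.94 hours.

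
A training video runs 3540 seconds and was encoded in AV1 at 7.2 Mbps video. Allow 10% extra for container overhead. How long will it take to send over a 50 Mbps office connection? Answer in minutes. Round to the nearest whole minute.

File: 7.200 Mbps × 3540 s = 25488.0 Mb.
With 10% container overhead: ×1.10. → 28036.8 Mb.
At 50 Mbps: 28036.8 / 50 = 560.7 s ≈ 9.35 minutes.

9 minutes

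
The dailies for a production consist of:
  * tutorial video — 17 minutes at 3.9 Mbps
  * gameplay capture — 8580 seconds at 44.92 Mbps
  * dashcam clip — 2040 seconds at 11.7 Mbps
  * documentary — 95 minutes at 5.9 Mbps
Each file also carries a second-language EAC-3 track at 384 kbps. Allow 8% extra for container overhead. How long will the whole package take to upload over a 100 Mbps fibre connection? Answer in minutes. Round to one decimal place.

81.6 minutes

Audio: 384 kbps = 0.384 Mbps.
tutorial video: 4.284 Mbps × 1020 s × 1.08 = 4719.3 Mb
gameplay capture: 45.304 Mbps × 8580 s × 1.08 = 419805.0 Mb
dashcam clip: 12.084 Mbps × 2040 s × 1.08 = 26623.5 Mb
documentary: 6.284 Mbps × 5700 s × 1.08 = 38684.3 Mb
Total: 489832.0 Mb = 61229.0 MB.
At 100 Mbps: 489832.0 / 100 = 4898 s ≈ 81.6 minutes.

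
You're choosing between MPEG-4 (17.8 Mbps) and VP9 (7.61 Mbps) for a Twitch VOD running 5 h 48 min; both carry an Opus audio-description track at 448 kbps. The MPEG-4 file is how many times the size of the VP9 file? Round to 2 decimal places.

2.26

5 h 48 min = 348 min = 20880 s
Audio: 448 kbps = 0.448 Mbps.
MPEG-4: 18.248 Mbps × 20880 s = 381018.2 Mb = 47.627 GB.
VP9: 8.058 Mbps × 20880 s = 168251.0 Mb = 21.031 GB.
Ratio: 47.627 / 21.031 = 2.265.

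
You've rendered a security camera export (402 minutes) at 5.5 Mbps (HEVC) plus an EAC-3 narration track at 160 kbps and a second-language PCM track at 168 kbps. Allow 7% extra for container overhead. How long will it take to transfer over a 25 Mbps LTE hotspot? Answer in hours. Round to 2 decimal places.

1.67 hours

402 min = 24120 s
Audio total: 160 + 168 = 328 kbps = 0.328 Mbps.
Total bitrate: 5.828 Mbps.
File: 5.828 Mbps × 24120 s = 140571.4 Mb.
With 7% container overhead: ×1.07. → 150411.4 Mb.
At 25 Mbps: 150411.4 / 25 = 6016.5 s ≈ 1.67 hours.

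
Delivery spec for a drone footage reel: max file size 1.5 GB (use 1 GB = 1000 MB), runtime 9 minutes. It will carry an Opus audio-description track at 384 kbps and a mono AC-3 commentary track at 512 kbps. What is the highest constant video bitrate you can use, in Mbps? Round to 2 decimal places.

21.33 Mbps

Budget: 1.5 GB = 12000.0 Mb.
9 min = 540 s
Total bitrate budget: 12000.0 Mb / 540 s = 22.222 Mbps.
Audio total: 384 + 512 = 896 kbps = 0.896 Mbps.
Video: 22.222 − 0.896 = 21.326 Mbps.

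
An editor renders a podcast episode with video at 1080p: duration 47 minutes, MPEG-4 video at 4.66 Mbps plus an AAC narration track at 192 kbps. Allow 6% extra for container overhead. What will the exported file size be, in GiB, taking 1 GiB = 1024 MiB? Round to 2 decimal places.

1.69 GiB

47 min = 2820 s
Audio: 192 kbps = 0.192 Mbps.
Total bitrate: 4.66 + 0.192 = 4.852 Mbps.
Stream data: 4.852 Mbps × 2820 s = 13682.6 Mb.
With 6% container overhead: ×1.06.
14,504 Mb = 1,812,949,800 bytes ÷ 1,073,741,824 = 1.688 GiB.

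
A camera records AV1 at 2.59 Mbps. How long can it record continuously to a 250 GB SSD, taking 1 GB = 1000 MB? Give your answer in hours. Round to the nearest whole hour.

Capacity: 250 GB = 2,000,000 Mb.
Recording time: 2,000,000 / 2.590 = 772,201 s ≈ 215 hours.

215 hours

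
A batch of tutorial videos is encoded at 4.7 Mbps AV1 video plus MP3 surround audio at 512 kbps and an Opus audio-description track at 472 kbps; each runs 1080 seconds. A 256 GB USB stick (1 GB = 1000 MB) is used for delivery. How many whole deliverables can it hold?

Audio total: 512 + 472 = 984 kbps = 0.984 Mbps.
Total bitrate: 5.684 Mbps.
Per item: 5.684 Mbps × 1080 s = 6,139 Mb = 767.3 MB.
Capacity: 256 GB = 2,048,000 Mb; 333.62 items → 333 complete.

333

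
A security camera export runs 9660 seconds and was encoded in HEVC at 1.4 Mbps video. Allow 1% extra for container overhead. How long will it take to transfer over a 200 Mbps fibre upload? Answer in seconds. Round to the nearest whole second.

68 seconds

File: 1.400 Mbps × 9660 s = 13524.0 Mb.
With 1% container overhead: ×1.01. → 13659.2 Mb.
At 200 Mbps: 13659.2 / 200 = 68.3 s ≈ 68.3 seconds.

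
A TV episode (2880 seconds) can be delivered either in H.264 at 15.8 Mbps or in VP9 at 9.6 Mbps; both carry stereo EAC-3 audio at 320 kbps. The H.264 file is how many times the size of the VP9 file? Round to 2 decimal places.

Audio: 320 kbps = 0.320 Mbps.
H.264: 16.120 Mbps × 2880 s = 46425.6 Mb = 5.405 GiB.
VP9: 9.920 Mbps × 2880 s = 28569.6 Mb = 3.326 GiB.
Ratio: 5.405 / 3.326 = 1.625.

1.63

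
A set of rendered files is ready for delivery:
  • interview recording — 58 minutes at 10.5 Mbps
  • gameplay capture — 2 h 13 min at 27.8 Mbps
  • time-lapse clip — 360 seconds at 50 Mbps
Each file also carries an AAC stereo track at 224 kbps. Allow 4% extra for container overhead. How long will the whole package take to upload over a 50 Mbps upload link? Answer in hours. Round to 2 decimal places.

Audio: 224 kbps = 0.224 Mbps.
interview recording: 10.724 Mbps × 3480 s × 1.04 = 38812.3 Mb
gameplay capture: 28.024 Mbps × 7980 s × 1.04 = 232576.8 Mb
time-lapse clip: 50.224 Mbps × 360 s × 1.04 = 18803.9 Mb
Total: 290192.9 Mb = 36274.1 MB.
At 50 Mbps: 290192.9 / 50 = 5804 s ≈ 1.61 hours.

1.61 hours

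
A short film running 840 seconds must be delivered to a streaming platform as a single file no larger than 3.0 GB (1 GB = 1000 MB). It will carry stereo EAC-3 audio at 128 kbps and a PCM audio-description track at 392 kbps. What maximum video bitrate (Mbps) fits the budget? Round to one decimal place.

28.1 Mbps

Budget: 3.0 GB = 24000.0 Mb.
Total bitrate budget: 24000.0 Mb / 840 s = 28.571 Mbps.
Audio total: 128 + 392 = 520 kbps = 0.520 Mbps.
Video: 28.571 − 0.520 = 28.051 Mbps.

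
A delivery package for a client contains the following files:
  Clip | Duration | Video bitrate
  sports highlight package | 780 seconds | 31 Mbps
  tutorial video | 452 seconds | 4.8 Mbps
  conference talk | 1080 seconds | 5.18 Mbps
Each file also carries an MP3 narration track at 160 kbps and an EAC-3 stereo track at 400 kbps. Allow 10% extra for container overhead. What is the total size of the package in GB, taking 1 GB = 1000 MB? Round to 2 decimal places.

Audio total: 160 + 400 = 560 kbps = 0.560 Mbps.
sports highlight package: 31.560 Mbps × 780 s × 1.10 = 27078.5 Mb
tutorial video: 5.360 Mbps × 452 s × 1.10 = 2665.0 Mb
conference talk: 5.740 Mbps × 1080 s × 1.10 = 6819.1 Mb
Total: 36562.6 Mb = 4570.3 MB.
= 4.570 GB.

4.57 GB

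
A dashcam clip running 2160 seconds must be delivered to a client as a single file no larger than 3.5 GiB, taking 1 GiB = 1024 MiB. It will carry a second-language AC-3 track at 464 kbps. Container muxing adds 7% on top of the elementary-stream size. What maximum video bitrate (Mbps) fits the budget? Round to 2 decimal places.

12.54 Mbps

Budget: 3.5 GiB = 30064.8 Mb.
Stream payload after overhead: 30064.8 / 1.07 = 28097.9 Mb.
Total bitrate budget: 28097.9 Mb / 2160 s = 13.008 Mbps.
Audio: 464 kbps = 0.464 Mbps.
Video: 13.008 − 0.464 = 12.544 Mbps.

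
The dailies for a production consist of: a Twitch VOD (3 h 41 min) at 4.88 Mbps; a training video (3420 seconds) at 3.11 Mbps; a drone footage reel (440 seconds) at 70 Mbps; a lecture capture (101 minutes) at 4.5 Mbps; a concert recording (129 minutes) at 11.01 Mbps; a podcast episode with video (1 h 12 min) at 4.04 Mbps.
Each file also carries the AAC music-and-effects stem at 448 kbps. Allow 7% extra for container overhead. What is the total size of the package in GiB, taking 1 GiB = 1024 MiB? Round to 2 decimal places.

31.37 GiB

Audio: 448 kbps = 0.448 Mbps.
Twitch VOD: 5.328 Mbps × 13260 s × 1.07 = 75594.7 Mb
training video: 3.558 Mbps × 3420 s × 1.07 = 13020.1 Mb
drone footage reel: 70.448 Mbps × 440 s × 1.07 = 33166.9 Mb
lecture capture: 4.948 Mbps × 6060 s × 1.07 = 32083.8 Mb
concert recording: 11.458 Mbps × 7740 s × 1.07 = 94892.9 Mb
podcast episode with video: 4.488 Mbps × 4320 s × 1.07 = 20745.3 Mb
Total: 269503.8 Mb = 33688.0 MB.
= 31.37 GiB.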